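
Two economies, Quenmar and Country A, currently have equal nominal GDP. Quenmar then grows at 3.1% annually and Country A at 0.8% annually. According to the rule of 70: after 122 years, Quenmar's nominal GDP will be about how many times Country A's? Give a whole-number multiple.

around 16 times

Quenmar pulls ahead at 2.3 pp per year, so the ratio doubles every 70/2.3 ≈ 30.43 years.
In 122 years that's 4.01 doublings: 2^4.01 ≈ 16.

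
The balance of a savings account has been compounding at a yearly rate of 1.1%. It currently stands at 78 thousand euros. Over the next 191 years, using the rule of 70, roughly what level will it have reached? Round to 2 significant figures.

Doubling time ≈ 70/1.1 = 63.64 years.
191 years is 191/63.64 ≈ 3.00 doublings, a factor of 2^3.00 ≈ 8.00.
78 × 8.00 ≈ 620 thousand euros.

around 620 thousand euros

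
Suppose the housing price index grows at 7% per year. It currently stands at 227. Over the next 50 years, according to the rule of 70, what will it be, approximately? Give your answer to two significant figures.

around 7300

It doubles every 70/7 ≈ 10.00 years, so 50 years is 5.00 doublings.
2^5.00 ≈ 32.00; 227 × 32.00 ≈ 7300.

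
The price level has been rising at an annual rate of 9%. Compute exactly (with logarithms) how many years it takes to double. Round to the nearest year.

8 years

t = ln(2) / ln(1 + 0.09) = 0.6931 / 0.086178 ≈ 8.04.
≈ 8 years.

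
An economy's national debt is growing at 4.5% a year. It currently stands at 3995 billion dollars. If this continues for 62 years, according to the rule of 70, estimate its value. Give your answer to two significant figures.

approximately 63000 billion dollars

It doubles every 70/4.5 ≈ 15.56 years, so 62 years is 3.98 doublings.
2^3.98 ≈ 15.78; 3995 × 15.78 ≈ 63000 billion dollars.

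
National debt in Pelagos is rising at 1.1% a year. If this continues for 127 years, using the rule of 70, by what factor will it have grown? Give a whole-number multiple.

4 times

At 1.1% one doubling takes ≈ 63.64 years; 127 years is 2 of them, so ×4.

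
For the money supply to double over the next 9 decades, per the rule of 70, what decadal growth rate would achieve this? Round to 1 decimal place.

70 / 9 ≈ 7.78, so about 7.8% per decade.

about 7.8%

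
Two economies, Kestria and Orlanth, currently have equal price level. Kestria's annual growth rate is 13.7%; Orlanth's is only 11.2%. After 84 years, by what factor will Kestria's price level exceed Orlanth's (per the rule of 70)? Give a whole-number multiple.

Rate gap = 13.7% − 11.2% = 2.5 points.
The ratio doubles every 70/2.5 ≈ 28.00 years.
84/28.00 ≈ 3.00 doublings → ratio ≈ 2^3.00 ≈ 8.

approximately 8 times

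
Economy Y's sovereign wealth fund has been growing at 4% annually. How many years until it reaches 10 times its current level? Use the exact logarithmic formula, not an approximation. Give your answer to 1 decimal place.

58.7 years

t = ln(10) / ln(1 + 0.04) = 2.3026 / 0.039221 ≈ 58.71.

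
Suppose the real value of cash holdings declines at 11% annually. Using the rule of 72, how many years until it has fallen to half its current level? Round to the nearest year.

The rule works in reverse for decay: 72/11 ≈ 6.55 years to halve.

7 years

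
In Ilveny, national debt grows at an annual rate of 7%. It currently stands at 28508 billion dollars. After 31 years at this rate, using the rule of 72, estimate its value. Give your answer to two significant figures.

It doubles every 72/7 ≈ 10.29 years, so 31 years is 3.01 doublings.
2^3.01 ≈ 8.06; 28508 × 8.06 ≈ 230000 billion dollars.

around 230000 billion dollars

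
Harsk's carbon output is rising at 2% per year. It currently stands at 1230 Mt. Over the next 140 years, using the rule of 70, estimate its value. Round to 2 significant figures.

around 20000 Mt

It doubles every 70/2 ≈ 35.00 years, so 140 years is 4.00 doublings.
2^4.00 ≈ 16.00; 1230 × 16.00 ≈ 20000 Mt.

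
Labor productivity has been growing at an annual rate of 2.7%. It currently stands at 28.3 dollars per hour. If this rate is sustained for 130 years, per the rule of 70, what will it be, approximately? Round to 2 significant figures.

Doubling time ≈ 70/2.7 = 25.93 years.
130 years is 130/25.93 ≈ 5.01 doublings, a factor of 2^5.01 ≈ 32.22.
28.3 × 32.22 ≈ 910 dollars per hour.

roughly 910 dollars per hour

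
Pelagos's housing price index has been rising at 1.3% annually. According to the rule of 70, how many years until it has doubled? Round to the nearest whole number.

At 1.3%, doubling takes about 70/1.3 = 53.85 years.

about 54 years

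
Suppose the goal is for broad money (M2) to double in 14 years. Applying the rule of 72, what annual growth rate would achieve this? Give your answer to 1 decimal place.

around 5.1%

72 / 14 ≈ 5.14, so about 5.1% a year.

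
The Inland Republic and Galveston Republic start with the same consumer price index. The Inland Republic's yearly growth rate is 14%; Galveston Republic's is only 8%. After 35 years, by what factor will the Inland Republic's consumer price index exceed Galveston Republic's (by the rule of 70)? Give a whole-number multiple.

the Inland Republic pulls ahead at 6 pp per year, so the ratio doubles every 70/6 ≈ 11.67 years.
In 35 years that's 3.00 doublings: 2^3.00 ≈ 8.

about 8 times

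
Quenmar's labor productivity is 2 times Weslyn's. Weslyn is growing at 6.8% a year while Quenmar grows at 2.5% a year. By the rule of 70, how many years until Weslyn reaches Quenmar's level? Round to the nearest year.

roughly 16 years

Weslyn gains on Quenmar at 6.8% − 2.5% = 4.3 points a year.
At that relative rate the gap halves every 70/4.3 ≈ 16.28 years.
A 2 times gap closes after 1 halving: 1 × 16.28 ≈ 16 years.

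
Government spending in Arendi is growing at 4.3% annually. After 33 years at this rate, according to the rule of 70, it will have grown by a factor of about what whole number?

70/4.3 ≈ 16.28 years per doubling.
33 years fits 2 doublings: 2^2 = 4.

about 4 times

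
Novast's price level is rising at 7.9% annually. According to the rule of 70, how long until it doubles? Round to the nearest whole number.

approximately 9 years

At 7.9%, doubling takes about 70/7.9 = 8.86 years.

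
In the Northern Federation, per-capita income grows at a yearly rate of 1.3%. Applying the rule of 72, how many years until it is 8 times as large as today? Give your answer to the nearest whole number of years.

Doubling time ≈ 72/1.3 = 55.38 years.
Getting to 8× needs 3 doublings: 3 × 55.38 ≈ 166 years.

approximately 166 years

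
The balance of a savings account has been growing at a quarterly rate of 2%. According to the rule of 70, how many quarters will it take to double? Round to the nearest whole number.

≈ 35 quarters

At 2%, doubling takes about 70/2 = 35.00 quarters.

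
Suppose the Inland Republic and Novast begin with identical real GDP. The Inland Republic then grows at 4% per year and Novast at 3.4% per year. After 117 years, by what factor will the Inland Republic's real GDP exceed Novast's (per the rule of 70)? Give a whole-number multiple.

the Inland Republic pulls ahead at 0.6 pp per year, so the ratio doubles every 70/0.6 ≈ 116.67 years.
In 117 years that's 1.00 doublings: 2^1.00 ≈ 2.

2 times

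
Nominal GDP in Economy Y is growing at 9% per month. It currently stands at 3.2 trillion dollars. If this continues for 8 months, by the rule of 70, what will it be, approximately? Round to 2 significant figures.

approximately 6.5 trillion dollars

It doubles every 70/9 ≈ 7.78 months, so 8 months is 1.03 doublings.
2^1.03 ≈ 2.04; 3.2 × 2.04 ≈ 6.5 trillion dollars.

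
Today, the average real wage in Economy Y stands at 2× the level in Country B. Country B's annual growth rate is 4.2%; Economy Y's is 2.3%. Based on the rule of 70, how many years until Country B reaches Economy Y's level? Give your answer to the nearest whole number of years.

roughly 37 years

What matters is the difference: 1.9 pp.
Rule of 70 on the gap: the ratio halves every 70/1.9 ≈ 36.84 years.
A 2× gap closes after 1 halving: 1 × 36.84 ≈ 37 years.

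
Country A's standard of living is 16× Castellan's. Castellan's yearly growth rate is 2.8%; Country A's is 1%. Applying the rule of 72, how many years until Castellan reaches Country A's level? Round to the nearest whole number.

approximately 160 years

Castellan gains on Country A at 2.8% − 1% = 1.8 points a year.
At that relative rate the gap halves every 72/1.8 ≈ 40.00 years.
A 16× gap closes after 4 halvings: 4 × 40.00 ≈ 160 years.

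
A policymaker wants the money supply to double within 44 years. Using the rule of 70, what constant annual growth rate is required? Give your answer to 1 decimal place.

70 / 44 ≈ 1.59, so about 1.6% annually.

about 1.6% annually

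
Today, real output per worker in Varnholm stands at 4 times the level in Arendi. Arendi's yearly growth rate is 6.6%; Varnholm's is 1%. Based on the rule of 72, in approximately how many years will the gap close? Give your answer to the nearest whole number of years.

about 26 years

What matters is the difference: 5.6 pp.
Rule of 72 on the gap: the ratio halves every 72/5.6 ≈ 12.86 years.
A 4 times gap closes after 2 halvings: 2 × 12.86 ≈ 26 years.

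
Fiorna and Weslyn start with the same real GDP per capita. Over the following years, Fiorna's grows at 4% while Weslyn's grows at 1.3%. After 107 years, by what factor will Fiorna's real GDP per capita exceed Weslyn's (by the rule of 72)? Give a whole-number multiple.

Rate gap = 4% − 1.3% = 2.7 points.
The ratio doubles every 72/2.7 ≈ 26.67 years.
107/26.67 ≈ 4.01 doublings → ratio ≈ 2^4.01 ≈ 16.

16 times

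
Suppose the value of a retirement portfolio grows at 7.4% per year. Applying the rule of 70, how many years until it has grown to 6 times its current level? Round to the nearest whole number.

≈ 24 years

At 7.4% it doubles every 70/7.4 ≈ 9.46 years.
Reaching 6× takes log₂(6) ≈ 2.58 doublings.
2.58 × 9.46 ≈ 24 years.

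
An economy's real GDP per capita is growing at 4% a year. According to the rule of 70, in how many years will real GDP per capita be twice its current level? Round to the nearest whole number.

approximately 18 years

At 4%, doubling takes about 70/4 = 17.50 years.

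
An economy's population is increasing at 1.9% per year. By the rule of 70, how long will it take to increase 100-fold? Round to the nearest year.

≈ 245 years

Doubling time ≈ 70/1.9 = 36.84 years.
Reaching 100× takes log₂(100) ≈ 6.64 doublings.
6.64 × 36.84 ≈ 245 years.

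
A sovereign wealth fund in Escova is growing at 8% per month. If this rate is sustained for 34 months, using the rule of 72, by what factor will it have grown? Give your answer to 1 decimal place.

≈ 13.7 times

Doubling time ≈ 72/8 = 9.00 months.
34 months / 9.00 ≈ 3.78 doublings → factor 2^3.78 ≈ 13.7.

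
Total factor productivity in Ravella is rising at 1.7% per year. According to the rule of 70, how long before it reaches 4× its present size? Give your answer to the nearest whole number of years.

about 82 years

Doubling time ≈ 70/1.7 = 41.18 years.
4 = 2^2, so 2 doublings → 82 years.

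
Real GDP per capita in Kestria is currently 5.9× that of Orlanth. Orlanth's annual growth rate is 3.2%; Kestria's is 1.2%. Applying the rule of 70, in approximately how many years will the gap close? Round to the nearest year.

≈ 90 years

What matters is the difference: 2 pp.
Rule of 70 on the gap: the ratio halves every 70/2 ≈ 35.00 years.
A 5.9× gap takes log₂(5.9) ≈ 2.56 halvings to close: 2.56 × 35.00 ≈ 90 years.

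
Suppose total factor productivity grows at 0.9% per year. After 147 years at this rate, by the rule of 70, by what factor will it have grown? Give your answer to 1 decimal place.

Doubles every ≈ 77.78 years (70/0.9).
147 years is 1.89 doublings; 2^1.89 ≈ 3.7×.

around 3.7 times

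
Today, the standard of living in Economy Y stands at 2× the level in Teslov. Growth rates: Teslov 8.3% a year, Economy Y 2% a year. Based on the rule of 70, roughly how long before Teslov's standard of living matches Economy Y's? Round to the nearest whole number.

≈ 11 years

The growth-rate gap is 8.3% − 2% = 6.3 percentage points.
So the ratio between them halves every 70/6.3 ≈ 11.11 years.
A 2× gap closes after 1 halving: 1 × 11.11 ≈ 11 years.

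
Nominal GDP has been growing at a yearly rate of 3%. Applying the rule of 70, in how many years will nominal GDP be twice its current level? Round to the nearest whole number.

70/3 ≈ 23.33, so it doubles roughly every 23 years.

around 23 years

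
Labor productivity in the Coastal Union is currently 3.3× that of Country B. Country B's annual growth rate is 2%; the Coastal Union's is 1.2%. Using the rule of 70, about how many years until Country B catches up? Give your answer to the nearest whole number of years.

Country B gains on the Coastal Union at 2% − 1.2% = 0.8 points a year.
At that relative rate the gap halves every 70/0.8 ≈ 87.50 years.
A 3.3× gap takes log₂(3.3) ≈ 1.72 halvings to close: 1.72 × 87.50 ≈ 151 years.

151 years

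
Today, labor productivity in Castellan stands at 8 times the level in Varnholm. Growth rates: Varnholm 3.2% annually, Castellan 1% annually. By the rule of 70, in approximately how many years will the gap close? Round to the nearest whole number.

around 95 years

What matters is the difference: 2.2 pp.
Rule of 70 on the gap: the ratio halves every 70/2.2 ≈ 31.82 years.
An 8 times gap closes after 3 halvings: 3 × 31.82 ≈ 95 years.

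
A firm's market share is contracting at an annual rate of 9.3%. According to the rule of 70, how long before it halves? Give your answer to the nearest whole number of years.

The rule works in reverse for decay: 70/9.3 ≈ 7.53 years to halve.

8 years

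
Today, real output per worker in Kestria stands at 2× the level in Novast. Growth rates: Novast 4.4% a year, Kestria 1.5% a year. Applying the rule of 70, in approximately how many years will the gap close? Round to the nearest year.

The growth-rate gap is 4.4% − 1.5% = 2.9 percentage points.
So the ratio between them halves every 70/2.9 ≈ 24.14 years.
A 2× gap closes after 1 halving: 1 × 24.14 ≈ 24 years.

about 24 years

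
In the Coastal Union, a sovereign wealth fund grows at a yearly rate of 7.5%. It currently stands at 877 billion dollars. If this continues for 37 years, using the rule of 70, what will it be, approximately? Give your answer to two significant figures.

Doubling time ≈ 70/7.5 = 9.33 years.
37 years is 37/9.33 ≈ 3.97 doublings, a factor of 2^3.97 ≈ 15.67.
877 × 15.67 ≈ 14000 billion dollars.

around 14000 billion dollars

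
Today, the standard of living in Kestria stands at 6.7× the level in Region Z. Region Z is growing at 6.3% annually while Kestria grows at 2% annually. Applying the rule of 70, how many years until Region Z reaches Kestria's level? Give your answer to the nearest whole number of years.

What matters is the difference: 4.3 pp.
Rule of 70 on the gap: the ratio halves every 70/4.3 ≈ 16.28 years.
A 6.7× gap takes log₂(6.7) ≈ 2.74 halvings to close: 2.74 × 16.28 ≈ 45 years.

approximately 45 years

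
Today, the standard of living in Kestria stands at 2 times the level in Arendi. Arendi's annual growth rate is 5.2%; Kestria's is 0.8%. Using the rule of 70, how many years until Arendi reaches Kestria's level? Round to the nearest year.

16 years

Arendi gains on Kestria at 5.2% − 0.8% = 4.4 points a year.
At that relative rate the gap halves every 70/4.4 ≈ 15.91 years.
A 2 times gap closes after 1 halving: 1 × 15.91 ≈ 16 years.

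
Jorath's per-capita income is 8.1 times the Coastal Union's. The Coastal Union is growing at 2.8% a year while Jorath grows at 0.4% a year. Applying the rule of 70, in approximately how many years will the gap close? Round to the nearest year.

the Coastal Union gains on Jorath at 2.8% − 0.4% = 2.4 points a year.
At that relative rate the gap halves every 70/2.4 ≈ 29.17 years.
An 8.1 times gap takes log₂(8.1) ≈ 3.02 halvings to close: 3.02 × 29.17 ≈ 88 years.

about 88 years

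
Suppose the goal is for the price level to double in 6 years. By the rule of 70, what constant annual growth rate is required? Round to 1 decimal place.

70 / 6 ≈ 11.67, so about 11.7% a year.

about 11.7%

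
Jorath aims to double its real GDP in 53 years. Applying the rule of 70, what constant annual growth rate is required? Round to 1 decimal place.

70 / 53 ≈ 1.32, so about 1.3% a year.

≈ 1.3% a year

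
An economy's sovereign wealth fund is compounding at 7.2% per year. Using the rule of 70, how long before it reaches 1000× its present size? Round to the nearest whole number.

At 7.2% it doubles every 70/7.2 ≈ 9.72 years.
Reaching 1000× takes log₂(1000) ≈ 9.97 doublings.
9.97 × 9.72 ≈ 97 years.

about 97 years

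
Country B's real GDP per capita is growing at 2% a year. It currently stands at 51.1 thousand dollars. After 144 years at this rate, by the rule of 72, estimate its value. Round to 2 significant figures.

It doubles every 72/2 ≈ 36.00 years, so 144 years is 4.00 doublings.
2^4.00 ≈ 16.00; 51.1 × 16.00 ≈ 820 thousand dollars.

roughly 820 thousand dollars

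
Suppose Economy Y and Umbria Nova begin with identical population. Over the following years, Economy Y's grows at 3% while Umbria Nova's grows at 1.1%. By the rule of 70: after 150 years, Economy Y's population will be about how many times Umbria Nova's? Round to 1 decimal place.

≈ 16.8 times

Only the 1.9-point difference matters.
70/1.9 ≈ 36.84 years per doubling of the ratio; 150 years gives 4.07 doublings, so ≈ 16.8×.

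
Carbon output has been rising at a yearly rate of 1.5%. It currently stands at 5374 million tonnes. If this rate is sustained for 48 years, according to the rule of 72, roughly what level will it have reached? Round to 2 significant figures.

approximately 11000 million tonnes

Doubling time ≈ 72/1.5 = 48.00 years.
48 years is 48/48.00 ≈ 1.00 doublings, a factor of 2^1.00 ≈ 2.00.
5374 × 2.00 ≈ 11000 million tonnes.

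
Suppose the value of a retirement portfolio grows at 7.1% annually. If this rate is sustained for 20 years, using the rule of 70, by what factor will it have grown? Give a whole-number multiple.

approximately 4 times

At 7.1% one doubling takes ≈ 9.86 years; 20 years is 2 of them, so ×4.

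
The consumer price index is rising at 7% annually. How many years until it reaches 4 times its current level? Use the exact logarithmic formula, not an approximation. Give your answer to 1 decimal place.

20.5 years

t = ln(4) / ln(1 + 0.07) = 1.3863 / 0.067659 ≈ 20.49.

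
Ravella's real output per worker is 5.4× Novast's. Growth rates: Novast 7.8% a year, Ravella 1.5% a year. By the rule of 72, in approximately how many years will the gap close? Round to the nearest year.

around 28 years

Novast gains on Ravella at 7.8% − 1.5% = 6.3 points a year.
At that relative rate the gap halves every 72/6.3 ≈ 11.43 years.
A 5.4× gap takes log₂(5.4) ≈ 2.43 halvings to close: 2.43 × 11.43 ≈ 28 years.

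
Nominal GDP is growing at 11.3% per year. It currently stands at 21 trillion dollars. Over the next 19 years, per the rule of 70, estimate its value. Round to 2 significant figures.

about 180 trillion dollars

Doubling time ≈ 70/11.3 = 6.19 years.
19 years is 19/6.19 ≈ 3.07 doublings, a factor of 2^3.07 ≈ 8.40.
21 × 8.40 ≈ 180 trillion dollars.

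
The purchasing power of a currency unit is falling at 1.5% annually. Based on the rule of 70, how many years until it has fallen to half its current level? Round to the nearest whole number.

47 years

The rule works in reverse for decay: 70/1.5 ≈ 46.67 years to halve.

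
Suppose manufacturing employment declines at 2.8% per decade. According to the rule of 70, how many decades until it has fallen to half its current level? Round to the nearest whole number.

approximately 25 decades

Falling at 2.8%, it halves about every 70/2.8 = 25.00 decades.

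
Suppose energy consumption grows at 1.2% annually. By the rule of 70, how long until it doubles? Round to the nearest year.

about 58 years

At 1.2%, doubling takes about 70/1.2 = 58.33 years.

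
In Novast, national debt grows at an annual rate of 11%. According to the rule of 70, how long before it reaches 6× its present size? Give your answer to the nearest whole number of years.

At 11% it doubles every 70/11 ≈ 6.36 years.
Reaching 6× takes log₂(6) ≈ 2.58 doublings.
2.58 × 6.36 ≈ 16 years.

approximately 16 years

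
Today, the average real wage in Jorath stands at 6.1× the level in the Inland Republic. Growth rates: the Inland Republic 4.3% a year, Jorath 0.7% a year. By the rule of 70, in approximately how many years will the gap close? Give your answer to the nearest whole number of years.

What matters is the difference: 3.6 pp.
Rule of 70 on the gap: the ratio halves every 70/3.6 ≈ 19.44 years.
A 6.1× gap takes log₂(6.1) ≈ 2.61 halvings to close: 2.61 × 19.44 ≈ 51 years.

approximately 51 years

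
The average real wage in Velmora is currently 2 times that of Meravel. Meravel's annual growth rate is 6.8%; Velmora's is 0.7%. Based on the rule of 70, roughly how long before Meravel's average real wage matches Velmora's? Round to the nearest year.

The growth-rate gap is 6.8% − 0.7% = 6.1 percentage points.
So the ratio between them halves every 70/6.1 ≈ 11.48 years.
A 2 times gap closes after 1 halving: 1 × 11.48 ≈ 11 years.

approximately 11 years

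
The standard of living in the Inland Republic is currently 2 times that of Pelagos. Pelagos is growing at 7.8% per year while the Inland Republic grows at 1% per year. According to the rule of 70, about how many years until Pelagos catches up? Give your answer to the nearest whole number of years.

Pelagos gains on the Inland Republic at 7.8% − 1% = 6.8 points a year.
At that relative rate the gap halves every 70/6.8 ≈ 10.29 years.
A 2 times gap closes after 1 halving: 1 × 10.29 ≈ 10 years.

10 years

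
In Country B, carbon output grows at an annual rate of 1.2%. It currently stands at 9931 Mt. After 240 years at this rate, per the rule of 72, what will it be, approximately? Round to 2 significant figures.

It doubles every 72/1.2 ≈ 60.00 years, so 240 years is 4.00 doublings.
2^4.00 ≈ 16.00; 9931 × 16.00 ≈ 160000 Mt.

roughly 160000 Mt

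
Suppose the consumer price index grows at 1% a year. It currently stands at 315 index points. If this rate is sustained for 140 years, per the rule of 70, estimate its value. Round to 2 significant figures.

1300 index points

It doubles every 70/1 ≈ 70.00 years, so 140 years is 2.00 doublings.
2^2.00 ≈ 4.00; 315 × 4.00 ≈ 1300 index points.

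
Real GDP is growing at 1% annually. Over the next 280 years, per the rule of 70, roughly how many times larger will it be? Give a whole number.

Doubling time ≈ 70/1 = 70.00 years.
280/70.00 ≈ 4 doublings, so about 2^4 = 16×.

roughly 16 times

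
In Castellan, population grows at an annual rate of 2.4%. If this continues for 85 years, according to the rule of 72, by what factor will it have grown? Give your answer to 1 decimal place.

Doubling time ≈ 72/2.4 = 30.00 years.
85 years / 30.00 ≈ 2.83 doublings → factor 2^2.83 ≈ 7.1.

around 7.1 times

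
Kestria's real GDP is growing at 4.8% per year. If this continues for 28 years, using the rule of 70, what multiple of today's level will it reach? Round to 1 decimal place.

roughly 3.8 times

Doubling time ≈ 70/4.8 = 14.58 years.
28 years / 14.58 ≈ 1.92 doublings → factor 2^1.92 ≈ 3.8.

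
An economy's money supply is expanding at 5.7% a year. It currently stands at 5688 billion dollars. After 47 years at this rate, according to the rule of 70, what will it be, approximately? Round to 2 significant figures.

Doubling time ≈ 70/5.7 = 12.28 years.
47 years is 47/12.28 ≈ 3.83 doublings, a factor of 2^3.83 ≈ 14.22.
5688 × 14.22 ≈ 81000 billion dollars.

about 81000 billion dollars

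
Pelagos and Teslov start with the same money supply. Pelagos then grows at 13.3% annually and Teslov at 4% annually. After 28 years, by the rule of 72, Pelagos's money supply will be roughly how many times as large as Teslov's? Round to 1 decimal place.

roughly 12.3 times

Pelagos pulls ahead at 9.3 pp per year, so the ratio doubles every 72/9.3 ≈ 7.74 years.
In 28 years that's 3.62 doublings: 2^3.62 ≈ 12.3.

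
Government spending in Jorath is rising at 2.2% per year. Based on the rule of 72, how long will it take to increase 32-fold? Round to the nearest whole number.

Doubling time ≈ 72/2.2 = 32.73 years.
32× is 5 doublings, so 5 × 32.73 ≈ 164 years.

roughly 164 years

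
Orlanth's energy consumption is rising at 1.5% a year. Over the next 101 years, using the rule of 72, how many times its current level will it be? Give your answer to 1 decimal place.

≈ 4.3 times

Doubles every ≈ 48.00 years (72/1.5).
101 years is 2.10 doublings; 2^2.10 ≈ 4.3×.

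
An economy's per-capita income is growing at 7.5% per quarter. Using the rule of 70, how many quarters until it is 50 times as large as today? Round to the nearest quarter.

53 quarters

At 7.5% it doubles every 70/7.5 ≈ 9.33 quarters.
50× is log₂ 50 ≈ 5.64 doublings, so ≈ 5.64 × 9.33 = 53 quarters.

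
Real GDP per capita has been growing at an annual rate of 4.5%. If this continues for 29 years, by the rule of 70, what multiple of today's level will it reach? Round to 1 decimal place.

Doubling time ≈ 70/4.5 = 15.56 years.
29 years / 15.56 ≈ 1.86 doublings → factor 2^1.86 ≈ 3.6.

about 3.6 times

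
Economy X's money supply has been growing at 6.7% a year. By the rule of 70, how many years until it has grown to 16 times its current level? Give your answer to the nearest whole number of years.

roughly 42 years

At 6.7% it doubles every 70/6.7 ≈ 10.45 years.
16× is 4 doublings, so 4 × 10.45 ≈ 42 years.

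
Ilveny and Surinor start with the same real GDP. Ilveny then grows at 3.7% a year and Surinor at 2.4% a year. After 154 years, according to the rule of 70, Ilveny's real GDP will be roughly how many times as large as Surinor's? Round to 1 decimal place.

about 7.3 times

Rate gap = 3.7% − 2.4% = 1.3 points.
The ratio doubles every 70/1.3 ≈ 53.85 years.
154/53.85 ≈ 2.86 doublings → ratio ≈ 2^2.86 ≈ 7.3.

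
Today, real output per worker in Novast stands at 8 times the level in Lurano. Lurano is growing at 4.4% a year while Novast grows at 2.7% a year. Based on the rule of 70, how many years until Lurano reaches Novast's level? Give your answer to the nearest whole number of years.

What matters is the difference: 1.7 pp.
Rule of 70 on the gap: the ratio halves every 70/1.7 ≈ 41.18 years.
An 8 times gap closes after 3 halvings: 3 × 41.18 ≈ 124 years.

about 124 years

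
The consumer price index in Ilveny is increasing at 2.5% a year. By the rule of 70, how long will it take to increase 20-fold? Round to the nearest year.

At 2.5% it doubles every 70/2.5 ≈ 28.00 years.
20× is log₂ 20 ≈ 4.32 doublings, so ≈ 4.32 × 28.00 = 121 years.

about 121 years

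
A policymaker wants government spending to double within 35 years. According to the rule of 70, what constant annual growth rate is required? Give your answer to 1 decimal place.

70 / 35 ≈ 2.00, so about 2.0% a year.

≈ 2.0%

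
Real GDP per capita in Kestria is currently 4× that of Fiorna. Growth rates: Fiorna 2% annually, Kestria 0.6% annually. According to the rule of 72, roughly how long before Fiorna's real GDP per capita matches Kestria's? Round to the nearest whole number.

Fiorna gains on Kestria at 2% − 0.6% = 1.4 points a year.
At that relative rate the gap halves every 72/1.4 ≈ 51.43 years.
A 4× gap closes after 2 halvings: 2 × 51.43 ≈ 103 years.

≈ 103 years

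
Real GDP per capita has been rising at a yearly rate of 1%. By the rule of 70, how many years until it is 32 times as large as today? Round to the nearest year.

At 1% it doubles every 70/1 ≈ 70.00 years.
32 = 2^5, so 5 doublings → 350 years.

about 350 years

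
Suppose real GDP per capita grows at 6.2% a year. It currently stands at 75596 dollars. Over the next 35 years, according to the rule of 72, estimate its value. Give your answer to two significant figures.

It doubles every 72/6.2 ≈ 11.61 years, so 35 years is 3.01 doublings.
2^3.01 ≈ 8.06; 75596 × 8.06 ≈ 610000 dollars.

610000 dollars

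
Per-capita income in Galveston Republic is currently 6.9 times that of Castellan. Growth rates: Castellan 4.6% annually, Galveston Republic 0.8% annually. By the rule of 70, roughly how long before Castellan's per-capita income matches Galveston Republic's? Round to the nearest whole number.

about 51 years

Castellan gains on Galveston Republic at 4.6% − 0.8% = 3.8 points a year.
At that relative rate the gap halves every 70/3.8 ≈ 18.42 years.
A 6.9 times gap takes log₂(6.9) ≈ 2.79 halvings to close: 2.79 × 18.42 ≈ 51 years.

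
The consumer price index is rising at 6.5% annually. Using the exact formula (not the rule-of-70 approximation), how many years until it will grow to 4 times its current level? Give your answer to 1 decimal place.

22.0 years

t = ln(4) / ln(1 + 0.065) = 1.3863 / 0.062975 ≈ 22.01.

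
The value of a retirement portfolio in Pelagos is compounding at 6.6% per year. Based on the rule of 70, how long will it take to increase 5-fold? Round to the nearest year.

Doubling time ≈ 70/6.6 = 10.61 years.
5× is log₂ 5 ≈ 2.32 doublings, so ≈ 2.32 × 10.61 = 25 years.

25 years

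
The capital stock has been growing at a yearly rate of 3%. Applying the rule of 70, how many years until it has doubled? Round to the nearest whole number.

23 years

Doubling time ≈ 70 / 3 = 23.33 years.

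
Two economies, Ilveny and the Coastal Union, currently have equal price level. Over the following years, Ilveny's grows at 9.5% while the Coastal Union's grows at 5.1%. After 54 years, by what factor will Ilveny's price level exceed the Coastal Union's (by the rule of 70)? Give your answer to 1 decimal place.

Ilveny pulls ahead at 4.4 pp per year, so the ratio doubles every 70/4.4 ≈ 15.91 years.
In 54 years that's 3.39 doublings: 2^3.39 ≈ 10.5.

10.5 times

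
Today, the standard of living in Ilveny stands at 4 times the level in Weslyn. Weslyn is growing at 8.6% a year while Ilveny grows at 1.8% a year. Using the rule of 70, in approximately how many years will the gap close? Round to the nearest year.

What matters is the difference: 6.8 pp.
Rule of 70 on the gap: the ratio halves every 70/6.8 ≈ 10.29 years.
A 4 times gap closes after 2 halvings: 2 × 10.29 ≈ 21 years.

approximately 21 years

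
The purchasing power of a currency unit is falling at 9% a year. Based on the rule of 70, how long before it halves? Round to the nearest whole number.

about 8 years

Falling at 9%, it halves about every 70/9 = 7.78 years.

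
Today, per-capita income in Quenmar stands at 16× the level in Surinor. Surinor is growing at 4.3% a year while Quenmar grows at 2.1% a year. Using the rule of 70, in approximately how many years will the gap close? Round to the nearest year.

≈ 127 years

The growth-rate gap is 4.3% − 2.1% = 2.2 percentage points.
So the ratio between them halves every 70/2.2 ≈ 31.82 years.
A 16× gap closes after 4 halvings: 4 × 31.82 ≈ 127 years.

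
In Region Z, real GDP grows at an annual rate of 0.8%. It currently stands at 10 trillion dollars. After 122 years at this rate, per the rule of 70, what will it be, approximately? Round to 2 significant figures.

It doubles every 70/0.8 ≈ 87.50 years, so 122 years is 1.39 doublings.
2^1.39 ≈ 2.62; 10 × 2.62 ≈ 26 trillion dollars.

roughly 26 trillion dollars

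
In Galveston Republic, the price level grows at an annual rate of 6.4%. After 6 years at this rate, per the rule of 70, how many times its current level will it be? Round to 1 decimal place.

Doubling time ≈ 70/6.4 = 10.94 years.
6 years / 10.94 ≈ 0.55 doublings → factor 2^0.55 ≈ 1.5.

1.5 times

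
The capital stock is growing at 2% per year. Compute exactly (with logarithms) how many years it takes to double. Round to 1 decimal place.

35.0 years

t = ln(2) / ln(1 + 0.02) = 0.6931 / 0.019803 ≈ 35.00.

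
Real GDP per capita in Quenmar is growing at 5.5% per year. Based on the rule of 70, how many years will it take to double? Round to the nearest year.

approximately 13 years

70/5.5 ≈ 12.73, so it doubles roughly every 13 years.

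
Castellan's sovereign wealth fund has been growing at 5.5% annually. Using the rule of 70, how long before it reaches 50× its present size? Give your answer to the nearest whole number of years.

around 72 years

One doubling takes 70/5.5 = 12.73 years.
Reaching 50× takes log₂(50) ≈ 5.64 doublings.
5.64 × 12.73 ≈ 72 years.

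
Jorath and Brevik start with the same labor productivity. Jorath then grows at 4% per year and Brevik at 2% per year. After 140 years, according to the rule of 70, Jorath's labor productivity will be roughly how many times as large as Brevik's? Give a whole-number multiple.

16 times

Rate gap = 4% − 2% = 2 points.
The ratio doubles every 70/2 ≈ 35.00 years.
140/35.00 ≈ 4.00 doublings → ratio ≈ 2^4.00 ≈ 16.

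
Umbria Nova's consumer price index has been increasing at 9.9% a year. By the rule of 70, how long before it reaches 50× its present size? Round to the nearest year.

≈ 40 years

Doubling time ≈ 70/9.9 = 7.07 years.
50× is log₂ 50 ≈ 5.64 doublings, so ≈ 5.64 × 7.07 = 40 years.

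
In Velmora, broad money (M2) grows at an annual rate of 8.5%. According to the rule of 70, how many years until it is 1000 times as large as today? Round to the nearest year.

≈ 82 years

One doubling takes 70/8.5 = 8.24 years.
1000× is log₂ 1000 ≈ 9.97 doublings, so ≈ 9.97 × 8.24 = 82 years.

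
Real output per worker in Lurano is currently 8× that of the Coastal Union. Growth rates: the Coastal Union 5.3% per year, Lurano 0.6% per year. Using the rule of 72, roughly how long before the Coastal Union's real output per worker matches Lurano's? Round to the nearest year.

the Coastal Union gains on Lurano at 5.3% − 0.6% = 4.7 points a year.
At that relative rate the gap halves every 72/4.7 ≈ 15.32 years.
An 8× gap closes after 3 halvings: 3 × 15.32 ≈ 46 years.

around 46 years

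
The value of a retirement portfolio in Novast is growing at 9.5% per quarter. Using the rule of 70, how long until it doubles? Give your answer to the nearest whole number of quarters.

7 quarters

70/9.5 ≈ 7.37, so it doubles roughly every 7 quarters.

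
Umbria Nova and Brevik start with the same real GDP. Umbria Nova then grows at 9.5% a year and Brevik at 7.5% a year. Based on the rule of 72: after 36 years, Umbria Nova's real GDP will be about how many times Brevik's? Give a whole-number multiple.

Umbria Nova pulls ahead at 2 pp per year, so the ratio doubles every 72/2 ≈ 36.00 years.
In 36 years that's 1.00 doublings: 2^1.00 ≈ 2.

around 2 times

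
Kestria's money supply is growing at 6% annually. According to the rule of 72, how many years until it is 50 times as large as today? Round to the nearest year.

about 68 years

One doubling takes 72/6 = 12.00 years.
Reaching 50× takes log₂(50) ≈ 5.64 doublings.
5.64 × 12.00 ≈ 68 years.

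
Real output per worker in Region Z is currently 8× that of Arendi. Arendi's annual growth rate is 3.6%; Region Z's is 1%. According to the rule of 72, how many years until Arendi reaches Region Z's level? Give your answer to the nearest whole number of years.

about 83 years

The growth-rate gap is 3.6% − 1% = 2.6 percentage points.
So the ratio between them halves every 72/2.6 ≈ 27.69 years.
An 8× gap closes after 3 halvings: 3 × 27.69 ≈ 83 years.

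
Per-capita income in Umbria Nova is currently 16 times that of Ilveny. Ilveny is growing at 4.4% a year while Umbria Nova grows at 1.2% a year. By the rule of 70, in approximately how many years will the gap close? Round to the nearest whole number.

What matters is the difference: 3.2 pp.
Rule of 70 on the gap: the ratio halves every 70/3.2 ≈ 21.88 years.
A 16 times gap closes after 4 halvings: 4 × 21.88 ≈ 88 years.

approximately 88 years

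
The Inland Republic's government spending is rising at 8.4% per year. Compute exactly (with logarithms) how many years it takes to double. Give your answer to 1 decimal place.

t = ln(2) / ln(1 + 0.084) = 0.6931 / 0.080658 ≈ 8.59.

8.6 years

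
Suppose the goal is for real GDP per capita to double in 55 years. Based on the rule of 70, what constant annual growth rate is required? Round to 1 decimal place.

around 1.3%

70 / 55 ≈ 1.27, so about 1.3% annually.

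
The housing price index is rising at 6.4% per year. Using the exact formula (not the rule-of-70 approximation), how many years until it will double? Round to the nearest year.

11 years

t = ln(2) / ln(1 + 0.064) = 0.6931 / 0.062035 ≈ 11.17.
≈ 11 years.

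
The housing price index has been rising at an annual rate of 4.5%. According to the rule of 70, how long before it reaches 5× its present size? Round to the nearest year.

Doubling time ≈ 70/4.5 = 15.56 years.
Reaching 5× takes log₂(5) ≈ 2.32 doublings.
2.32 × 15.56 ≈ 36 years.

around 36 years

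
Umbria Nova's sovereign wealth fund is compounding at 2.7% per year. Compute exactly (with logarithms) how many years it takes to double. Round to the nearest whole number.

26 years

t = ln(2) / ln(1 + 0.027) = 0.6931 / 0.026642 ≈ 26.02.
≈ 26 years.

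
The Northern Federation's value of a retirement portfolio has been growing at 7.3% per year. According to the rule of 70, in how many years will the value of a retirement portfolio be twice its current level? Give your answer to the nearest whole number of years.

≈ 10 years

70/7.3 ≈ 9.59, so it doubles roughly every 10 years.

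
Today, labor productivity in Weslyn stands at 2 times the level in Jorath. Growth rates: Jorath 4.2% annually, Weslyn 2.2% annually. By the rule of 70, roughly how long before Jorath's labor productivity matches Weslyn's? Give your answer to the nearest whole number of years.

Jorath gains on Weslyn at 4.2% − 2.2% = 2 points a year.
At that relative rate the gap halves every 70/2 ≈ 35.00 years.
A 2 times gap closes after 1 halving: 1 × 35.00 ≈ 35 years.

approximately 35 years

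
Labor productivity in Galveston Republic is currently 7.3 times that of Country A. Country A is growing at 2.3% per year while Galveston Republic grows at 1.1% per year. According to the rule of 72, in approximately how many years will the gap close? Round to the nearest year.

The growth-rate gap is 2.3% − 1.1% = 1.2 percentage points.
So the ratio between them halves every 72/1.2 ≈ 60.00 years.
A 7.3 times gap takes log₂(7.3) ≈ 2.87 halvings to close: 2.87 × 60.00 ≈ 172 years.

approximately 172 years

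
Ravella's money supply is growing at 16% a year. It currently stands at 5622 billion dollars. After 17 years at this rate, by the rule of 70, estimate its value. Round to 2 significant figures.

Doubling time ≈ 70/16 = 4.38 years.
17 years is 17/4.38 ≈ 3.88 doublings, a factor of 2^3.88 ≈ 14.72.
5622 × 14.72 ≈ 83000 billion dollars.

≈ 83000 billion dollars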